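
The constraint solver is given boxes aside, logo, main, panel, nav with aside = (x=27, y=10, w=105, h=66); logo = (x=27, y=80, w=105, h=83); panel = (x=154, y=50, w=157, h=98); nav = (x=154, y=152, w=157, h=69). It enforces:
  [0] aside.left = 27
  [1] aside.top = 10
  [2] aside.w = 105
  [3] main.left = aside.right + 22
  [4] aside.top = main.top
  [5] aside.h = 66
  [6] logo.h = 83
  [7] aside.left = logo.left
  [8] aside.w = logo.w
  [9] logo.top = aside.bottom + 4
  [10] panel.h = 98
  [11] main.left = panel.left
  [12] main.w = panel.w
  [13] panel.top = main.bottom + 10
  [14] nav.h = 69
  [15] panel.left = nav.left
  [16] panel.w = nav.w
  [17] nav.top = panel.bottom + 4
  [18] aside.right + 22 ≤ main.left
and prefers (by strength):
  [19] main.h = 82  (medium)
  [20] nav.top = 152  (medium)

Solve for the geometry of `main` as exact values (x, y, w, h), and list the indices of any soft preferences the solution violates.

main = (x=154, y=10, w=157, h=30)
violated soft preferences: 19

1. main.x = 154  [main.left = aside.right + 22]
2. main.y = 10  [aside.top = main.top]
3. main.w = 157  [main.w = panel.w]
4. main.h = 30  [panel.top = main.bottom + 10]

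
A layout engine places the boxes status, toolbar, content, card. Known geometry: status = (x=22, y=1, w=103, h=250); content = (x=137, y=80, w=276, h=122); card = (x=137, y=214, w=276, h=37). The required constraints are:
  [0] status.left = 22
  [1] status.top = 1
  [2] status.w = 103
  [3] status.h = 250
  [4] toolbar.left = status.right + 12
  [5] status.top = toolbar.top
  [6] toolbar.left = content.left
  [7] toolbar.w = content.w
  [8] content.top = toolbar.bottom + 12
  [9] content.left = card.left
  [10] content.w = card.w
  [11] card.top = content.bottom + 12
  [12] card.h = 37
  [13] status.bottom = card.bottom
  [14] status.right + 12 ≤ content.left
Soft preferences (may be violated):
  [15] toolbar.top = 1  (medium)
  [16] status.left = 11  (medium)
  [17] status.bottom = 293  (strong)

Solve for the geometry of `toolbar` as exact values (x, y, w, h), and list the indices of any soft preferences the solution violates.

1. toolbar.x = 137  [toolbar.left = status.right + 12]
2. toolbar.y = 1  [status.top = toolbar.top]
3. toolbar.w = 276  [toolbar.w = content.w]
4. toolbar.h = 67  [content.top = toolbar.bottom + 12]

toolbar = (x=137, y=1, w=276, h=67)
violated soft preferences: 16, 17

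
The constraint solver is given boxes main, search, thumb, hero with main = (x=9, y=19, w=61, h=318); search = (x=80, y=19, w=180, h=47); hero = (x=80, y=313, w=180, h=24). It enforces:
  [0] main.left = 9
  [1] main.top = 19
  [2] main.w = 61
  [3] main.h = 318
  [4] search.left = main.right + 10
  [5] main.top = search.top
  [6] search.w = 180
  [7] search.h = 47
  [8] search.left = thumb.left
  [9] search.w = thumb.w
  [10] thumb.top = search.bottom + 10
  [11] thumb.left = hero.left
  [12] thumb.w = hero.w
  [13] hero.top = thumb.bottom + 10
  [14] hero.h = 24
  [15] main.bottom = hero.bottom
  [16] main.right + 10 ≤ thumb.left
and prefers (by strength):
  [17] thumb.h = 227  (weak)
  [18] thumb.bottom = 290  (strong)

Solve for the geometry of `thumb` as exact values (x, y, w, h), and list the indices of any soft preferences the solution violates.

thumb = (x=80, y=76, w=180, h=227)
violated soft preferences: 18

1. thumb.x = 80  [search.left = thumb.left]
2. thumb.w = 180  [search.w = thumb.w]
3. thumb.y = 76  [thumb.top = search.bottom + 10]
4. thumb.h = 227  [hero.top = thumb.bottom + 10]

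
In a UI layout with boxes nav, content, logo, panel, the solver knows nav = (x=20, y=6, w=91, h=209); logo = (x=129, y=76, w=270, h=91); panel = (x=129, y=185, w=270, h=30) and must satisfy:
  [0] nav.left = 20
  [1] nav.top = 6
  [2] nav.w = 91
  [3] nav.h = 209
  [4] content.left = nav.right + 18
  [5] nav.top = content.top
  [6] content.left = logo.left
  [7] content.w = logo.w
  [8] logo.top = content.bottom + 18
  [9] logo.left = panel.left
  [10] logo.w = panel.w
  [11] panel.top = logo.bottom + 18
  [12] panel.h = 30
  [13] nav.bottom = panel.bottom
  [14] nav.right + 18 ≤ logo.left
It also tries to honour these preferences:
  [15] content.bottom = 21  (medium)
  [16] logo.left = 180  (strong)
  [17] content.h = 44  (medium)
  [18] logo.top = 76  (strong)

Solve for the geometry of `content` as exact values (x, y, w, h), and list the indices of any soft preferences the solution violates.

1. content.x = 129  [content.left = nav.right + 18]
2. content.y = 6  [nav.top = content.top]
3. content.w = 270  [content.w = logo.w]
4. content.h = 52  [logo.top = content.bottom + 18]

content = (x=129, y=6, w=270, h=52)
violated soft preferences: 15, 16, 17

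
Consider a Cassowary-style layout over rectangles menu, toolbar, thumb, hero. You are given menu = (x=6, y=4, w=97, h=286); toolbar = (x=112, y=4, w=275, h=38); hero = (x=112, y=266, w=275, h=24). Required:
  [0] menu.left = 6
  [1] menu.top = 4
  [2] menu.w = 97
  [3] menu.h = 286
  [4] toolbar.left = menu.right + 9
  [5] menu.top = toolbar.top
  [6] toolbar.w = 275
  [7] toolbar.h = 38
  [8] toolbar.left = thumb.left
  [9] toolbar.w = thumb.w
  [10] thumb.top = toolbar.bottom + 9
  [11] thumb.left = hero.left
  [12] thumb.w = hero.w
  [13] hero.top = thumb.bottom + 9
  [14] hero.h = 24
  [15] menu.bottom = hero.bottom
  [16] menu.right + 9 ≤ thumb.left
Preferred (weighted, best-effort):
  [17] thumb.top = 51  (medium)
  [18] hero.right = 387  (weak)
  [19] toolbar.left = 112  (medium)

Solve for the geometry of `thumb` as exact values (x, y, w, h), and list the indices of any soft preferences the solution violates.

1. thumb.x = 112  [toolbar.left = thumb.left]
2. thumb.w = 275  [toolbar.w = thumb.w]
3. thumb.y = 51  [thumb.top = toolbar.bottom + 9]
4. thumb.h = 206  [hero.top = thumb.bottom + 9]

thumb = (x=112, y=51, w=275, h=206)
violated soft preferences: none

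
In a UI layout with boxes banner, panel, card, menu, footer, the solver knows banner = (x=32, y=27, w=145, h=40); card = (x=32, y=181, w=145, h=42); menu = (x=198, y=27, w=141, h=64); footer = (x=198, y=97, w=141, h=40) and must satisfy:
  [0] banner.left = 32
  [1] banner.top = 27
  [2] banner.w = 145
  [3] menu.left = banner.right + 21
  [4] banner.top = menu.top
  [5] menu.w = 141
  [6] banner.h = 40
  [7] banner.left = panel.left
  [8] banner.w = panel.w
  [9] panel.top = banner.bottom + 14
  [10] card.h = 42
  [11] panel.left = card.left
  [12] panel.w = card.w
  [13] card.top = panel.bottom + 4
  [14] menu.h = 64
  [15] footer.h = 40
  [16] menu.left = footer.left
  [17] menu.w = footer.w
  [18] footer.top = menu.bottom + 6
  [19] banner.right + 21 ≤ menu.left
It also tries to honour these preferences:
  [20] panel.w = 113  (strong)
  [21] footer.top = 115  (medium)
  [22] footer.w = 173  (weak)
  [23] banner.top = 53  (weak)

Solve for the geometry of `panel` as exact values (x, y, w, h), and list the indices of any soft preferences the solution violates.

panel = (x=32, y=81, w=145, h=96)
violated soft preferences: 20, 21, 22, 23

1. panel.x = 32  [banner.left = panel.left]
2. panel.w = 145  [banner.w = panel.w]
3. panel.y = 81  [panel.top = banner.bottom + 14]
4. panel.h = 96  [card.top = panel.bottom + 4]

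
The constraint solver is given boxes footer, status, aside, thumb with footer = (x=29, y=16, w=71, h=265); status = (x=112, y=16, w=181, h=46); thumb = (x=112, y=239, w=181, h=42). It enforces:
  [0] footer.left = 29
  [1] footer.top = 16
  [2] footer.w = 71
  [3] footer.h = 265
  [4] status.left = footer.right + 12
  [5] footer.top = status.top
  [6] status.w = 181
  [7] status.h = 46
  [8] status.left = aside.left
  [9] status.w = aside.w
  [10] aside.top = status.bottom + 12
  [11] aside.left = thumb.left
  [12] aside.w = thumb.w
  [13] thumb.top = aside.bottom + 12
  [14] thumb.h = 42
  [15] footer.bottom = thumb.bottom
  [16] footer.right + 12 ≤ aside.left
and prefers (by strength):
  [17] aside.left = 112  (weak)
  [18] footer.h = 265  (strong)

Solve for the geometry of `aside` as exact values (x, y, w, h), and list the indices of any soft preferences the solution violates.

1. aside.x = 112  [status.left = aside.left]
2. aside.w = 181  [status.w = aside.w]
3. aside.y = 74  [aside.top = status.bottom + 12]
4. aside.h = 153  [thumb.top = aside.bottom + 12]

aside = (x=112, y=74, w=181, h=153)
violated soft preferences: none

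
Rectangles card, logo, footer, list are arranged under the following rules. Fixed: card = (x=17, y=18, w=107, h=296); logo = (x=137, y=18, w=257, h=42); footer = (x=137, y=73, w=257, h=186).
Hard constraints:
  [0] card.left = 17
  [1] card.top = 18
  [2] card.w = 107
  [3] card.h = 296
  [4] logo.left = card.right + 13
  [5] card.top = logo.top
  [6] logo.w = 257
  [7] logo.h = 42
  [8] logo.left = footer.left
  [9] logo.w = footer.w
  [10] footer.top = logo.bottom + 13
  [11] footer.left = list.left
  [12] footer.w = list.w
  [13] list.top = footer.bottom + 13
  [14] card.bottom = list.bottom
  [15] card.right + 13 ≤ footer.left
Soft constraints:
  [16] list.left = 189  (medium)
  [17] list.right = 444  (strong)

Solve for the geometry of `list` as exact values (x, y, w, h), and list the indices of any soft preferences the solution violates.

1. list.x = 137  [footer.left = list.left]
2. list.w = 257  [footer.w = list.w]
3. list.y = 272  [list.top = footer.bottom + 13]
4. list.h = 42  [card.bottom = list.bottom]

list = (x=137, y=272, w=257, h=42)
violated soft preferences: 16, 17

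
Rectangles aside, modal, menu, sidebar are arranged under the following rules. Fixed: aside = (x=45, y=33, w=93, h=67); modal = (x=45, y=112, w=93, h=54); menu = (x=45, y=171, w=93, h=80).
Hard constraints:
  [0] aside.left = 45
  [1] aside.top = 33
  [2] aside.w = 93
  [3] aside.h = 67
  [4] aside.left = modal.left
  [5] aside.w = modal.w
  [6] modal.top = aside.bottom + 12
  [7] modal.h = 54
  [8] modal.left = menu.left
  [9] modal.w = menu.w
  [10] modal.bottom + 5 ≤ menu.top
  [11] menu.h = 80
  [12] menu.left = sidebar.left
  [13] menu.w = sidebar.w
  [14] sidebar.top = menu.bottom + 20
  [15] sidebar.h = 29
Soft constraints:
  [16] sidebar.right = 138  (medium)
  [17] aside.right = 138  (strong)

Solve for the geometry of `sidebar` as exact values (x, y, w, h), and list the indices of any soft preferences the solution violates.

sidebar = (x=45, y=271, w=93, h=29)
violated soft preferences: none

1. sidebar.x = 45  [menu.left = sidebar.left]
2. sidebar.w = 93  [menu.w = sidebar.w]
3. sidebar.y = 271  [sidebar.top = menu.bottom + 20]
4. sidebar.h = 29  [sidebar.h = 29]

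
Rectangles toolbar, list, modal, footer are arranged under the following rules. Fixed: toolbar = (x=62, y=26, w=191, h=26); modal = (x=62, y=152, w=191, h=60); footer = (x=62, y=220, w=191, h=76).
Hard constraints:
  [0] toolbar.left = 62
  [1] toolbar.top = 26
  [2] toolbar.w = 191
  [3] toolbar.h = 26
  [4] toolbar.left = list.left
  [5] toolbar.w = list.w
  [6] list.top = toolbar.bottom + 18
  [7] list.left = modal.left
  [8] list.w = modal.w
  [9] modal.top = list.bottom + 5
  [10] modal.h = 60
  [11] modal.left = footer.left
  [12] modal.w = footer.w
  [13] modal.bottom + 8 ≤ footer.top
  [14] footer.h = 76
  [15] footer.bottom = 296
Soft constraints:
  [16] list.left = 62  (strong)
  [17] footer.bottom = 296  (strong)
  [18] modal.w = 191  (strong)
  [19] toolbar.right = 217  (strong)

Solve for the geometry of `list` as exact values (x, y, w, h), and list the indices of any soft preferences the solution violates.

list = (x=62, y=70, w=191, h=77)
violated soft preferences: 19

1. list.x = 62  [toolbar.left = list.left]
2. list.w = 191  [toolbar.w = list.w]
3. list.y = 70  [list.top = toolbar.bottom + 18]
4. list.h = 77  [modal.top = list.bottom + 5]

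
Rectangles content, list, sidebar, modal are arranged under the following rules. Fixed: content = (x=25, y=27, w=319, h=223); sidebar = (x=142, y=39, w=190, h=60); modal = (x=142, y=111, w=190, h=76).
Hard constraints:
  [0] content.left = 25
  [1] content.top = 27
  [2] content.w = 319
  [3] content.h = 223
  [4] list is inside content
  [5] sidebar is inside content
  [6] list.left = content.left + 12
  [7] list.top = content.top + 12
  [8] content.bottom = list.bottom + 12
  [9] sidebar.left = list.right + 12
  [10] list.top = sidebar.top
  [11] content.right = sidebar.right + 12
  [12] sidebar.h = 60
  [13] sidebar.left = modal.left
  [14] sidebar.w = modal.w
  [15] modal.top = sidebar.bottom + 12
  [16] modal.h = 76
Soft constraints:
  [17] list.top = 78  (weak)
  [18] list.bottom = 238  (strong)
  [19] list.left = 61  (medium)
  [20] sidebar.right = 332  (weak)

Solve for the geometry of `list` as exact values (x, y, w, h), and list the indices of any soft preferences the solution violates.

1. list.x = 37  [list.left = content.left + 12]
2. list.y = 39  [list.top = content.top + 12]
3. list.h = 199  [content.bottom = list.bottom + 12]
4. list.w = 93  [sidebar.left = list.right + 12]

list = (x=37, y=39, w=93, h=199)
violated soft preferences: 17, 19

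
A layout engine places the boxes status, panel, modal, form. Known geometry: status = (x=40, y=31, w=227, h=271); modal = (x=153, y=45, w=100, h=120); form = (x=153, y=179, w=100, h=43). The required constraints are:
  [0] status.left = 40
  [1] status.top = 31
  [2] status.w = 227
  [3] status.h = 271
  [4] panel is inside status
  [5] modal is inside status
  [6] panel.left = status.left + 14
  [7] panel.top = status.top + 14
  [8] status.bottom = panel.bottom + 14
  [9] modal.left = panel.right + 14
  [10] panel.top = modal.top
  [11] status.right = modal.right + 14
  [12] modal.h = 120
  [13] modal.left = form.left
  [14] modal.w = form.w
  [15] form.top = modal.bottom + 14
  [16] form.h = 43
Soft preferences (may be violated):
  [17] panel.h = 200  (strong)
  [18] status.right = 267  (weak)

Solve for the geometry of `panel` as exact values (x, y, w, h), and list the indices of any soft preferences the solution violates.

panel = (x=54, y=45, w=85, h=243)
violated soft preferences: 17

1. panel.x = 54  [panel.left = status.left + 14]
2. panel.y = 45  [panel.top = status.top + 14]
3. panel.h = 243  [status.bottom = panel.bottom + 14]
4. panel.w = 85  [modal.left = panel.right + 14]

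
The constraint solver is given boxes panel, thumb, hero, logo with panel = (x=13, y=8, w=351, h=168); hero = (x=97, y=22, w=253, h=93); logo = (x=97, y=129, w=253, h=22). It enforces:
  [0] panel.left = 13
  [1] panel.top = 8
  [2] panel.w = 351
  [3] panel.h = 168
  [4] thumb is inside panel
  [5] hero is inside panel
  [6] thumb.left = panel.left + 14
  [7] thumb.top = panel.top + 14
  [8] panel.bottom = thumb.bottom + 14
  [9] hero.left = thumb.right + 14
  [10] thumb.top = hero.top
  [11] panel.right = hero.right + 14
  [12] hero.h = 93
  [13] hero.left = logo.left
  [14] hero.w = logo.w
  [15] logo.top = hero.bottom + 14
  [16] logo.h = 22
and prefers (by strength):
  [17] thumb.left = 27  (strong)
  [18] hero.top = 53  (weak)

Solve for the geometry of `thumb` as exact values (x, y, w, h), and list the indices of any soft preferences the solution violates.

thumb = (x=27, y=22, w=56, h=140)
violated soft preferences: 18

1. thumb.x = 27  [thumb.left = panel.left + 14]
2. thumb.y = 22  [thumb.top = panel.top + 14]
3. thumb.h = 140  [panel.bottom = thumb.bottom + 14]
4. thumb.w = 56  [hero.left = thumb.right + 14]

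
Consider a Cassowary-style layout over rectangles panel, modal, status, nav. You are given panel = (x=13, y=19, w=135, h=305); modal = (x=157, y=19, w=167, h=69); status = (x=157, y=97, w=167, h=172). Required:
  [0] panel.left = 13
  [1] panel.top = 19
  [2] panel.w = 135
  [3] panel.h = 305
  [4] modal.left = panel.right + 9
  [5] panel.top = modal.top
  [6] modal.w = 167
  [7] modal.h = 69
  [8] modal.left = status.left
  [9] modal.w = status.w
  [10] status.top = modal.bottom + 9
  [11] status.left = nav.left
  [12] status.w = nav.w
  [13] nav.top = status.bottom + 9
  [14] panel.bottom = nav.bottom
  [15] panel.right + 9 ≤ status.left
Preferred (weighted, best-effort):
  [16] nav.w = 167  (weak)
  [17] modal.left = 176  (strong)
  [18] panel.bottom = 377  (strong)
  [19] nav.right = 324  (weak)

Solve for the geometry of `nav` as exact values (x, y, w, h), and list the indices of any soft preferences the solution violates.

1. nav.x = 157  [status.left = nav.left]
2. nav.w = 167  [status.w = nav.w]
3. nav.y = 278  [nav.top = status.bottom + 9]
4. nav.h = 46  [panel.bottom = nav.bottom]

nav = (x=157, y=278, w=167, h=46)
violated soft preferences: 17, 18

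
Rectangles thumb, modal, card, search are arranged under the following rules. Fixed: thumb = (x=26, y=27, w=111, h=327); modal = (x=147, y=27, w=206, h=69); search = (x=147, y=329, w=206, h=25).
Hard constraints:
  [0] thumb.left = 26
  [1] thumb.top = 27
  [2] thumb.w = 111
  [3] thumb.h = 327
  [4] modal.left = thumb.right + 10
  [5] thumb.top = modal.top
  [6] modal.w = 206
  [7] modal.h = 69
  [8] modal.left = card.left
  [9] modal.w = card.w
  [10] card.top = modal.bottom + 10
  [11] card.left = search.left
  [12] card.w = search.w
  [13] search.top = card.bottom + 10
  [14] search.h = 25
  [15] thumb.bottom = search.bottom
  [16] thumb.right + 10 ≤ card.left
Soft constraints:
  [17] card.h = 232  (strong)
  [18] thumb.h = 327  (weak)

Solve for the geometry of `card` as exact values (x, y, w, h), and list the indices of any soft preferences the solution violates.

1. card.x = 147  [modal.left = card.left]
2. card.w = 206  [modal.w = card.w]
3. card.y = 106  [card.top = modal.bottom + 10]
4. card.h = 213  [search.top = card.bottom + 10]

card = (x=147, y=106, w=206, h=213)
violated soft preferences: 17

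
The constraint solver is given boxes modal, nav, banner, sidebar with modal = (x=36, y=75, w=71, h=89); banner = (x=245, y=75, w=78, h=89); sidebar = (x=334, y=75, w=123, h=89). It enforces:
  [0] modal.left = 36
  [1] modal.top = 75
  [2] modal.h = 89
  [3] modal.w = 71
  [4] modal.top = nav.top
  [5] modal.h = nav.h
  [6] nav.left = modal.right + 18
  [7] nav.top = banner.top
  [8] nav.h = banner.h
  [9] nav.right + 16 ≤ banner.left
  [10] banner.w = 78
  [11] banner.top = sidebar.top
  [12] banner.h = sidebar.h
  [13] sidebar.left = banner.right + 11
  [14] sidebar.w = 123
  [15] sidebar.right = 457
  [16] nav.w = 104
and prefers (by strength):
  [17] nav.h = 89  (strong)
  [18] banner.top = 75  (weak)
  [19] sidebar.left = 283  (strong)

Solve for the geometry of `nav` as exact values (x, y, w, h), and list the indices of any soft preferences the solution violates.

1. nav.y = 75  [modal.top = nav.top]
2. nav.h = 89  [modal.h = nav.h]
3. nav.x = 125  [nav.left = modal.right + 18]
4. nav.w = 104  [nav.w = 104]

nav = (x=125, y=75, w=104, h=89)
violated soft preferences: 19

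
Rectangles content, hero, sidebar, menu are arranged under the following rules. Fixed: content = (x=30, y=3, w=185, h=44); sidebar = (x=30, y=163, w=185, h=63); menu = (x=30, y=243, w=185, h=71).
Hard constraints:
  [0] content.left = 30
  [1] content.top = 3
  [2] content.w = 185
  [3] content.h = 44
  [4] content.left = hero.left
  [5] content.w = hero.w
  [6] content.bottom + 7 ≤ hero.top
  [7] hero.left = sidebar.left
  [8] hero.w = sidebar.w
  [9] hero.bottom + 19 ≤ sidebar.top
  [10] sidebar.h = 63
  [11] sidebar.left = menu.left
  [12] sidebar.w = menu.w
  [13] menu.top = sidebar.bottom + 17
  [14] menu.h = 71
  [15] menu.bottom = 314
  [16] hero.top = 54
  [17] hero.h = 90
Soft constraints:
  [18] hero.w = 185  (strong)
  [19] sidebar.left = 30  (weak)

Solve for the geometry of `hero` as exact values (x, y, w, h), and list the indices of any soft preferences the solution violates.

1. hero.x = 30  [content.left = hero.left]
2. hero.w = 185  [content.w = hero.w]
3. hero.y = 54  [hero.top = 54]
4. hero.h = 90  [hero.h = 90]

hero = (x=30, y=54, w=185, h=90)
violated soft preferences: none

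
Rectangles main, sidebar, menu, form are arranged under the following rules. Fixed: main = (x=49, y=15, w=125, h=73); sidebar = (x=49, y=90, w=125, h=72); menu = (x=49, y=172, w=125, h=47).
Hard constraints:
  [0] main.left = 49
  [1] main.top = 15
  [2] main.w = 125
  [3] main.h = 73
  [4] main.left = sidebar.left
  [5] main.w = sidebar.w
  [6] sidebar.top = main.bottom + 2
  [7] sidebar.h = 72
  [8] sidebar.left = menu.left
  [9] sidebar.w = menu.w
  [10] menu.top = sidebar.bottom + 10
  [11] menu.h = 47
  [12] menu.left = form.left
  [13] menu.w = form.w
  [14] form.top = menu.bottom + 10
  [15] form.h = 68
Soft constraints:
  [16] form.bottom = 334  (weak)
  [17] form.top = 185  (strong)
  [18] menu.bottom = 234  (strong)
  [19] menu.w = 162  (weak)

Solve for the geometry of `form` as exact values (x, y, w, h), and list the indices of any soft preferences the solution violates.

form = (x=49, y=229, w=125, h=68)
violated soft preferences: 16, 17, 18, 19

1. form.x = 49  [menu.left = form.left]
2. form.w = 125  [menu.w = form.w]
3. form.y = 229  [form.top = menu.bottom + 10]
4. form.h = 68  [form.h = 68]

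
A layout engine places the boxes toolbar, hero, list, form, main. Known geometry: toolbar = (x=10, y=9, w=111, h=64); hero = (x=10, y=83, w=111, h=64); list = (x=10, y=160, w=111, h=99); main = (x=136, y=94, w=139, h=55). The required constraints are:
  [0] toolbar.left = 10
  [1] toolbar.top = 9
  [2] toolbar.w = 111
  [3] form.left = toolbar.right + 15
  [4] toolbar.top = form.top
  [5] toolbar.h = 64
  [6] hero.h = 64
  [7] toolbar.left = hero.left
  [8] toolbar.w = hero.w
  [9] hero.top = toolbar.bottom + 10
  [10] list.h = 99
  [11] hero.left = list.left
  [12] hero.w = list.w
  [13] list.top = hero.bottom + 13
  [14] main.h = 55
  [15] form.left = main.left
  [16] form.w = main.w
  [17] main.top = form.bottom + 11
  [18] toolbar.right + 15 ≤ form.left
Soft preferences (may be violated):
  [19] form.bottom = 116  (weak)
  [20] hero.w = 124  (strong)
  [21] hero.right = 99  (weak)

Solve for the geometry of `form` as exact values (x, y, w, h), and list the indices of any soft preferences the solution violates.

1. form.x = 136  [form.left = toolbar.right + 15]
2. form.y = 9  [toolbar.top = form.top]
3. form.w = 139  [form.w = main.w]
4. form.h = 74  [main.top = form.bottom + 11]

form = (x=136, y=9, w=139, h=74)
violated soft preferences: 19, 20, 21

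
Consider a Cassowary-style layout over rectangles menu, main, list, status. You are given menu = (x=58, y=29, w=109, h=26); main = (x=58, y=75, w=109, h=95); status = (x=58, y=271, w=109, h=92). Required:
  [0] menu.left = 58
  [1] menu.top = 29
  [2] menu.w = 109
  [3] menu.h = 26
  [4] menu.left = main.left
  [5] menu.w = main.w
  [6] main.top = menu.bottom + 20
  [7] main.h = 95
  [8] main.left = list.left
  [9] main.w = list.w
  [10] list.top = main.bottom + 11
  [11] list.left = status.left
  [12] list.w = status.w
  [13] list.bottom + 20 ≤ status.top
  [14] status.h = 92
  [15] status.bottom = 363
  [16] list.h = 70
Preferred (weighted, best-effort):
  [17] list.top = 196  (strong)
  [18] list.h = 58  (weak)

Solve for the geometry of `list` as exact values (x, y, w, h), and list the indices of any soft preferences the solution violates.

list = (x=58, y=181, w=109, h=70)
violated soft preferences: 17, 18

1. list.x = 58  [main.left = list.left]
2. list.w = 109  [main.w = list.w]
3. list.y = 181  [list.top = main.bottom + 11]
4. list.h = 70  [list.h = 70]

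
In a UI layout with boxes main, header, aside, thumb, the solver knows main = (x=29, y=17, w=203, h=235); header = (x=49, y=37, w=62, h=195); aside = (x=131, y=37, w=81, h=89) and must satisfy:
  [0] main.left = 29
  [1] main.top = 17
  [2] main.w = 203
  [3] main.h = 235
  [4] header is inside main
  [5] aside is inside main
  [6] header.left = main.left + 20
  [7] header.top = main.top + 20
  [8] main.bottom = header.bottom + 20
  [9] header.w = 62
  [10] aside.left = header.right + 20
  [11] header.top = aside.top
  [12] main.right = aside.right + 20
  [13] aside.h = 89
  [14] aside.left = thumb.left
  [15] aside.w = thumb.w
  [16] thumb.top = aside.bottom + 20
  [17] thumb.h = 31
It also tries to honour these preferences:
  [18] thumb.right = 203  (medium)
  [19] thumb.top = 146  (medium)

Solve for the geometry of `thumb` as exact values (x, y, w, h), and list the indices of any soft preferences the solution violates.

1. thumb.x = 131  [aside.left = thumb.left]
2. thumb.w = 81  [aside.w = thumb.w]
3. thumb.y = 146  [thumb.top = aside.bottom + 20]
4. thumb.h = 31  [thumb.h = 31]

thumb = (x=131, y=146, w=81, h=31)
violated soft preferences: 18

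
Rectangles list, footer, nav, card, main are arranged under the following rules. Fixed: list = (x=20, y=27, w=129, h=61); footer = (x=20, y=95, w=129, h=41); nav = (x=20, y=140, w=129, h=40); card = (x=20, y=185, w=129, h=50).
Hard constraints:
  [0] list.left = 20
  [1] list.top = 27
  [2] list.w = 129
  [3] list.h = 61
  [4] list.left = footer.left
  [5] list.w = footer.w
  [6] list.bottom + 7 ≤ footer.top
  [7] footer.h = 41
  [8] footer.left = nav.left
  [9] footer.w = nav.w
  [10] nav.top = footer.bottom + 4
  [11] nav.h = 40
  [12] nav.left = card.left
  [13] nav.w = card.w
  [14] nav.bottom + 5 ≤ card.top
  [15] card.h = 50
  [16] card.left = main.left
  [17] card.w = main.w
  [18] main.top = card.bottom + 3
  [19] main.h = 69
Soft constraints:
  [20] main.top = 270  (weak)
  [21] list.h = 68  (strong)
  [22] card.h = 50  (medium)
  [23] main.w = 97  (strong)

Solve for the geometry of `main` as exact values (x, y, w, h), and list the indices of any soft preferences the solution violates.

main = (x=20, y=238, w=129, h=69)
violated soft preferences: 20, 21, 23

1. main.x = 20  [card.left = main.left]
2. main.w = 129  [card.w = main.w]
3. main.y = 238  [main.top = card.bottom + 3]
4. main.h = 69  [main.h = 69]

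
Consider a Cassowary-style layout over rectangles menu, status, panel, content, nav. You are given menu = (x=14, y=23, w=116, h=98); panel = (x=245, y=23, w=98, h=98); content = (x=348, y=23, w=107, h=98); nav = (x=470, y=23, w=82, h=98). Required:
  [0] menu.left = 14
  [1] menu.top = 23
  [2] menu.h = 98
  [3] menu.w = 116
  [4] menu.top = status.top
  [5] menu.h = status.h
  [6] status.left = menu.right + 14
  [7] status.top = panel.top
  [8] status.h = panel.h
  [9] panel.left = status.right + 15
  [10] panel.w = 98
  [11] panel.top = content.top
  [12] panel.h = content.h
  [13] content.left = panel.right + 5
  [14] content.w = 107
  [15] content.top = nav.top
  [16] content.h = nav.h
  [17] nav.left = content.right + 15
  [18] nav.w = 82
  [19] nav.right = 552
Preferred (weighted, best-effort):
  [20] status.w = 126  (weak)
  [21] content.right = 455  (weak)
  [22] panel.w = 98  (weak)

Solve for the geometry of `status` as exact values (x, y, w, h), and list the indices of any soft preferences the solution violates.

status = (x=144, y=23, w=86, h=98)
violated soft preferences: 20

1. status.y = 23  [menu.top = status.top]
2. status.h = 98  [menu.h = status.h]
3. status.x = 144  [status.left = menu.right + 14]
4. status.w = 86  [panel.left = status.right + 15]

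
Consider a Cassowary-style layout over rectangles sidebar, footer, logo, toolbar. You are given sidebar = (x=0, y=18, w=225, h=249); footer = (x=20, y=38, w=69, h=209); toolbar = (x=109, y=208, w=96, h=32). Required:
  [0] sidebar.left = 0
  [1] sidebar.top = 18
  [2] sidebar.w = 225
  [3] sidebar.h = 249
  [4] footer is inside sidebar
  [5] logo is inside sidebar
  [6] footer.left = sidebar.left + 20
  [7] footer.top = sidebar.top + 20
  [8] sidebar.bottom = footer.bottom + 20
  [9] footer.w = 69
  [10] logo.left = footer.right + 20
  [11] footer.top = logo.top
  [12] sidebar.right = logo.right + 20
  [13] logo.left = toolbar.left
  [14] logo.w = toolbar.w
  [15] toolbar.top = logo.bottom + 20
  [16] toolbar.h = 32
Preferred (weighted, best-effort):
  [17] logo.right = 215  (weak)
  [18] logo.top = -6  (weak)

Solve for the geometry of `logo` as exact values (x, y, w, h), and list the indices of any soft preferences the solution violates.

logo = (x=109, y=38, w=96, h=150)
violated soft preferences: 17, 18

1. logo.x = 109  [logo.left = footer.right + 20]
2. logo.y = 38  [footer.top = logo.top]
3. logo.w = 96  [sidebar.right = logo.right + 20]
4. logo.h = 150  [toolbar.top = logo.bottom + 20]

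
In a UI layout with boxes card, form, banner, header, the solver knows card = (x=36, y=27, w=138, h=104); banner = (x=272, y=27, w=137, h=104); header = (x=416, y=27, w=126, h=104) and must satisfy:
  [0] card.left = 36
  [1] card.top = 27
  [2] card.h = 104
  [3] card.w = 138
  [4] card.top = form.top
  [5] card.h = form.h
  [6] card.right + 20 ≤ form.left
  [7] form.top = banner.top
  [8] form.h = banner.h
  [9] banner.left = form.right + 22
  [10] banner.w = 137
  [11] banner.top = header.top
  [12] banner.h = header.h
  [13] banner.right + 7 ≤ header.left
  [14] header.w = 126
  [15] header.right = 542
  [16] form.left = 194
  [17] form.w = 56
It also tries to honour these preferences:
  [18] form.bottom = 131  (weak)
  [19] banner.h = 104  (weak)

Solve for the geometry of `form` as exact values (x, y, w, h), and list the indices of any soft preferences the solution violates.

form = (x=194, y=27, w=56, h=104)
violated soft preferences: none

1. form.y = 27  [card.top = form.top]
2. form.h = 104  [card.h = form.h]
3. form.x = 194  [form.left = 194]
4. form.w = 56  [form.w = 56]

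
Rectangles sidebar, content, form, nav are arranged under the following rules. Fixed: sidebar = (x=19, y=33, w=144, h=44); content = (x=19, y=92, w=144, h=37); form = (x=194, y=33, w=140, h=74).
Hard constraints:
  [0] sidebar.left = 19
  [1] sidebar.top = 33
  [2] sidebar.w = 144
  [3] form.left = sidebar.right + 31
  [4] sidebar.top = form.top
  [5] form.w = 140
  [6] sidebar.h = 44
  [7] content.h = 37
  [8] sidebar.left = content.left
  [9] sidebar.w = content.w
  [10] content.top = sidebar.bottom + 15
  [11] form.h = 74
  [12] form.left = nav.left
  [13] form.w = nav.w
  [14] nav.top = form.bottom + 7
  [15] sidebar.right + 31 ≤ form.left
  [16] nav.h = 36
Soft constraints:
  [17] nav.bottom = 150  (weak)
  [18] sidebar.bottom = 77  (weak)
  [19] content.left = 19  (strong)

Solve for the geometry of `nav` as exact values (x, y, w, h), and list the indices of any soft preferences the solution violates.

1. nav.x = 194  [form.left = nav.left]
2. nav.w = 140  [form.w = nav.w]
3. nav.y = 114  [nav.top = form.bottom + 7]
4. nav.h = 36  [nav.h = 36]

nav = (x=194, y=114, w=140, h=36)
violated soft preferences: none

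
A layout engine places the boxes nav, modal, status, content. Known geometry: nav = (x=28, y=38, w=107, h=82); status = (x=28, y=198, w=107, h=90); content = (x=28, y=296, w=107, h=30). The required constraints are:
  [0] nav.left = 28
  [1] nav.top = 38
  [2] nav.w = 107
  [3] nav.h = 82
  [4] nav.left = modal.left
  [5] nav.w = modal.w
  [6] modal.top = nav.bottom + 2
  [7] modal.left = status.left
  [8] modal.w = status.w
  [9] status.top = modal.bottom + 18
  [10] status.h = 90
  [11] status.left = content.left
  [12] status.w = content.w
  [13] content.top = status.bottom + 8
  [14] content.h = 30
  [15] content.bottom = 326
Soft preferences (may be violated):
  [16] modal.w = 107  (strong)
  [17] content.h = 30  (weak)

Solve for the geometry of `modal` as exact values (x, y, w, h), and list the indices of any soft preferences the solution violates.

1. modal.x = 28  [nav.left = modal.left]
2. modal.w = 107  [nav.w = modal.w]
3. modal.y = 122  [modal.top = nav.bottom + 2]
4. modal.h = 58  [status.top = modal.bottom + 18]

modal = (x=28, y=122, w=107, h=58)
violated soft preferences: none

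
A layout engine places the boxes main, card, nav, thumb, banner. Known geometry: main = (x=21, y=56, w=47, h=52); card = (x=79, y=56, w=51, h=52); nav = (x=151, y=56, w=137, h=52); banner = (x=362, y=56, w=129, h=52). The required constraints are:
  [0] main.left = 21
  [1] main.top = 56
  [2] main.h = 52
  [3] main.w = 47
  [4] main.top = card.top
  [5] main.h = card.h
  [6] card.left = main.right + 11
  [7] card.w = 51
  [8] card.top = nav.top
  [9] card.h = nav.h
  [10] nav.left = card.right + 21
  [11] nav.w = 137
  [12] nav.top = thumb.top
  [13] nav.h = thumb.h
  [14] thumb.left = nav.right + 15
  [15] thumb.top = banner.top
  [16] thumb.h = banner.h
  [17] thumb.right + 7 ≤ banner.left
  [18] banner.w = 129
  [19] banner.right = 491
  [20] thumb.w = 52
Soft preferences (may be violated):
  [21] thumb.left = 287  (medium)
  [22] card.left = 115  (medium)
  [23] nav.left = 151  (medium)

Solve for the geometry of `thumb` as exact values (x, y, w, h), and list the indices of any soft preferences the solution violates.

1. thumb.y = 56  [nav.top = thumb.top]
2. thumb.h = 52  [nav.h = thumb.h]
3. thumb.x = 303  [thumb.left = nav.right + 15]
4. thumb.w = 52  [thumb.w = 52]

thumb = (x=303, y=56, w=52, h=52)
violated soft preferences: 21, 22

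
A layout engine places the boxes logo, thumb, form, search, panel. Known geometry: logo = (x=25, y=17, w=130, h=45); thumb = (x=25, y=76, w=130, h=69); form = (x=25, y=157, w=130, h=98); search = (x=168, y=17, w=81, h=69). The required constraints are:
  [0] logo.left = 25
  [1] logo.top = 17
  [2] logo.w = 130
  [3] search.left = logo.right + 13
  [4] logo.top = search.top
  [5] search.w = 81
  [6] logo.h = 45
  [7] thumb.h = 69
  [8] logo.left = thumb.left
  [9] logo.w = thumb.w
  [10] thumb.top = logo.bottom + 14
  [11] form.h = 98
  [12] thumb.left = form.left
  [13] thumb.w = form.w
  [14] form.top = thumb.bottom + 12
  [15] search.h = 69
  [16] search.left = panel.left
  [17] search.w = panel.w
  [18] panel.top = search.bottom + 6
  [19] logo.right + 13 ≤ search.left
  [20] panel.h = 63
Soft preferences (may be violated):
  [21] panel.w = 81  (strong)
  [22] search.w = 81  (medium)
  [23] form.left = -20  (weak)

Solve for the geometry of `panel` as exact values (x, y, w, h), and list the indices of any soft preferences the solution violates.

1. panel.x = 168  [search.left = panel.left]
2. panel.w = 81  [search.w = panel.w]
3. panel.y = 92  [panel.top = search.bottom + 6]
4. panel.h = 63  [panel.h = 63]

panel = (x=168, y=92, w=81, h=63)
violated soft preferences: 23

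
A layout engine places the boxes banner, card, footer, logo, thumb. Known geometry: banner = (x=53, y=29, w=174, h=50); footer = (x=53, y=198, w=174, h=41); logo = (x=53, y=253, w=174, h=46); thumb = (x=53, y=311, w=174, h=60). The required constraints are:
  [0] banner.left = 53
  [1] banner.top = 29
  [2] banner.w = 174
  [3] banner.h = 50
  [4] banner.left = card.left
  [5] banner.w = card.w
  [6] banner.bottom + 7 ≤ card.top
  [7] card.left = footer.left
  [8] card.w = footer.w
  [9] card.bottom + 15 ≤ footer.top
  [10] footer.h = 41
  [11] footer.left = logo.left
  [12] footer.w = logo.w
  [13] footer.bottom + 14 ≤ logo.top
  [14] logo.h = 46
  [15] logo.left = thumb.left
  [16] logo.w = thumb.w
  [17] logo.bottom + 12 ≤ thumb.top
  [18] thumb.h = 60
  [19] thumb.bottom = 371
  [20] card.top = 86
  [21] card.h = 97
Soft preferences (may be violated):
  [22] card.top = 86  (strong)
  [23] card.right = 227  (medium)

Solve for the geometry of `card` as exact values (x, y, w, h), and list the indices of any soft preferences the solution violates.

1. card.x = 53  [banner.left = card.left]
2. card.w = 174  [banner.w = card.w]
3. card.y = 86  [card.top = 86]
4. card.h = 97  [card.h = 97]

card = (x=53, y=86, w=174, h=97)
violated soft preferences: none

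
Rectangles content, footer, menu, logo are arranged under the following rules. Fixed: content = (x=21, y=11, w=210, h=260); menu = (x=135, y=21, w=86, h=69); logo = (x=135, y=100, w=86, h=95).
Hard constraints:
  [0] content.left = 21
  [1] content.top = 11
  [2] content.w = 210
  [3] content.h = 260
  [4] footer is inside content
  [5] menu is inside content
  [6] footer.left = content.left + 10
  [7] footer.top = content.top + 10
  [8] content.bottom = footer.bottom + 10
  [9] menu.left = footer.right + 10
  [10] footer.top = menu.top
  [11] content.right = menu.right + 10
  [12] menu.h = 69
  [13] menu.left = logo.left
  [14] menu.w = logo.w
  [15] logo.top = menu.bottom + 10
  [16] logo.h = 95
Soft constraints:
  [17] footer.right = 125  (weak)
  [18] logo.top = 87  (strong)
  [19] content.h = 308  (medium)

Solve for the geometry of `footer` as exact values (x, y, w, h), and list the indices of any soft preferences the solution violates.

1. footer.x = 31  [footer.left = content.left + 10]
2. footer.y = 21  [footer.top = content.top + 10]
3. footer.h = 240  [content.bottom = footer.bottom + 10]
4. footer.w = 94  [menu.left = footer.right + 10]

footer = (x=31, y=21, w=94, h=240)
violated soft preferences: 18, 19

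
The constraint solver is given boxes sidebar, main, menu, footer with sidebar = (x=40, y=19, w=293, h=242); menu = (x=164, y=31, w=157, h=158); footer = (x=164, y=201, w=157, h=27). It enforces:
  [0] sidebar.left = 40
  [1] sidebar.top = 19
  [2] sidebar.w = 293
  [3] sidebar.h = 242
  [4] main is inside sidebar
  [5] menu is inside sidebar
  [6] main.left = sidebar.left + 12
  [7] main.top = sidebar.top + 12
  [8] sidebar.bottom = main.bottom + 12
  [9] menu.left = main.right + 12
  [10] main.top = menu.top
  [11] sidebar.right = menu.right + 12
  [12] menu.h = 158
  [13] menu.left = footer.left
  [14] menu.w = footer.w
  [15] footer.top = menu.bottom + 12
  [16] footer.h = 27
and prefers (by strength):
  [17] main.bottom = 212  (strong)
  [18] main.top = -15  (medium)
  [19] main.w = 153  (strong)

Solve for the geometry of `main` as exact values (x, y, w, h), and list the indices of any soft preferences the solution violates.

1. main.x = 52  [main.left = sidebar.left + 12]
2. main.y = 31  [main.top = sidebar.top + 12]
3. main.h = 218  [sidebar.bottom = main.bottom + 12]
4. main.w = 100  [menu.left = main.right + 12]

main = (x=52, y=31, w=100, h=218)
violated soft preferences: 17, 18, 19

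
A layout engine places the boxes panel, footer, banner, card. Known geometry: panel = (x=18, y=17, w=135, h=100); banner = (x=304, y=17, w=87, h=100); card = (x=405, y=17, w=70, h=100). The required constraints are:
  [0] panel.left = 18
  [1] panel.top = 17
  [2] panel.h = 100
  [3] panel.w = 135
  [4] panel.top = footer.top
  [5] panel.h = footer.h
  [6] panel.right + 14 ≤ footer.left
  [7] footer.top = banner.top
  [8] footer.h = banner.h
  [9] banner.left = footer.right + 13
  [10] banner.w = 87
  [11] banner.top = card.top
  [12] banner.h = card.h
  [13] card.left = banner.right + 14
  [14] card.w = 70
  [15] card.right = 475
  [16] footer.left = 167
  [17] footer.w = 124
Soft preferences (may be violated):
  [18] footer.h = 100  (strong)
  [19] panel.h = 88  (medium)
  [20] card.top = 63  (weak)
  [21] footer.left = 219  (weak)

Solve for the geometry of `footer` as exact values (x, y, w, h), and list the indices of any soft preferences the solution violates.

footer = (x=167, y=17, w=124, h=100)
violated soft preferences: 19, 20, 21

1. footer.y = 17  [panel.top = footer.top]
2. footer.h = 100  [panel.h = footer.h]
3. footer.x = 167  [footer.left = 167]
4. footer.w = 124  [footer.w = 124]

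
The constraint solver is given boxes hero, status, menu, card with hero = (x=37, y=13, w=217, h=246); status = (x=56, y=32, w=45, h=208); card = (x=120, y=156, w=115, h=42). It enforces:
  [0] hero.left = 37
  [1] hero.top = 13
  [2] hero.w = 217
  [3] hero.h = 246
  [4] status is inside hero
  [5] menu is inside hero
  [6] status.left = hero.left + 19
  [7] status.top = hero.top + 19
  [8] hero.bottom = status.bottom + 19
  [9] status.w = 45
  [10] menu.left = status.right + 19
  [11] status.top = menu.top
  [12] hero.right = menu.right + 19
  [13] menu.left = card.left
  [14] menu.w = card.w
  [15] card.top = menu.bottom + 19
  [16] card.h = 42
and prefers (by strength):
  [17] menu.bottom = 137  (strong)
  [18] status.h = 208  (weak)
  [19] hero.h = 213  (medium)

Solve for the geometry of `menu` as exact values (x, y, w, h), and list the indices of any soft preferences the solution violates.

menu = (x=120, y=32, w=115, h=105)
violated soft preferences: 19

1. menu.x = 120  [menu.left = status.right + 19]
2. menu.y = 32  [status.top = menu.top]
3. menu.w = 115  [hero.right = menu.right + 19]
4. menu.h = 105  [card.top = menu.bottom + 19]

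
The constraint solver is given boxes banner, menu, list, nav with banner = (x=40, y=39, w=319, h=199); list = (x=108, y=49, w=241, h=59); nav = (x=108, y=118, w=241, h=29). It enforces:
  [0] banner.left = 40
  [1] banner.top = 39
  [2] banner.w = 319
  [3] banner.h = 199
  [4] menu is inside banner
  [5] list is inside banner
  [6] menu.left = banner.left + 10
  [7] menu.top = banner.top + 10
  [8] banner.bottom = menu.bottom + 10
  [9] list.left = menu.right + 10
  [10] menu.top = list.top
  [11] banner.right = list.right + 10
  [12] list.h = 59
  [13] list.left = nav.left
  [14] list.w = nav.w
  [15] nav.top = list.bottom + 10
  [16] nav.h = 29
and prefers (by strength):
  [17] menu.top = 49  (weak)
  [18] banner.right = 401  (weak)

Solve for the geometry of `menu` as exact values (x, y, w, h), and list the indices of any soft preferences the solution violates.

menu = (x=50, y=49, w=48, h=179)
violated soft preferences: 18

1. menu.x = 50  [menu.left = banner.left + 10]
2. menu.y = 49  [menu.top = banner.top + 10]
3. menu.h = 179  [banner.bottom = menu.bottom + 10]
4. menu.w = 48  [list.left = menu.right + 10]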